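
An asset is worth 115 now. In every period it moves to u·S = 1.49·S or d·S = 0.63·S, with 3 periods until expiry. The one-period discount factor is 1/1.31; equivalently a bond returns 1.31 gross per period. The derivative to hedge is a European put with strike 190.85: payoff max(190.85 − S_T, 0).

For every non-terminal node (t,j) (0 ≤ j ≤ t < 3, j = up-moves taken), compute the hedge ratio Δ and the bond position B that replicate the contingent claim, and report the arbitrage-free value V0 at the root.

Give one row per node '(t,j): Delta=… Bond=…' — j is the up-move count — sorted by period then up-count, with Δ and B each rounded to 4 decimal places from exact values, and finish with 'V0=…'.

(0,0): Delta=-0.3017 Bond=46.2749
(1,0): Delta=-1.0000 Bond=111.2115
(1,1): Delta=-0.2236 Bond=47.2282
(2,0): Delta=-1.0000 Bond=145.6870
(2,1): Delta=-1.0000 Bond=145.6870
(2,2): Delta=-0.1366 Bond=39.6819
V0=11.5787

Under the risk-neutral measure, an up-move has probability p* = (R−d)/(u−d) = 0.7907 and values discount at R = 1.31.
Payoff layer (t=3): V(3,0)=162.0946, V(3,1)=122.8412, V(3,2)=30.0038, V(3,3)=0.0000
Node (2,0) S=45.6435: V=(p*·122.8412+(1−p*)·162.0946)/1.31=100.0435; Δ=(122.8412−162.0946)/(68.0088−28.7554)=-1.0000; B=V−Δ·S=145.6870
Node (2,1) S=107.9505: V=(p*·30.0038+(1−p*)·122.8412)/1.31=37.7365; Δ=(30.0038−122.8412)/(160.8462−68.0088)=-1.0000; B=V−Δ·S=145.6870
Node (2,2) S=255.3115: V=(p*·0.0000+(1−p*)·30.0038)/1.31=4.7938; Δ=(0.0000−30.0038)/(380.4141−160.8462)=-0.1366; B=V−Δ·S=39.6819
Node (1,0) S=72.4500: V=(p*·37.7365+(1−p*)·100.0435)/1.31=38.7615; Δ=(37.7365−100.0435)/(107.9505−45.6435)=-1.0000; B=V−Δ·S=111.2115
Node (1,1) S=171.3500: V=(p*·4.7938+(1−p*)·37.7365)/1.31=8.9227; Δ=(4.7938−37.7365)/(255.3115−107.9505)=-0.2236; B=V−Δ·S=47.2282
Node (0,0) S=115.0000: V=(p*·8.9227+(1−p*)·38.7615)/1.31=11.5787; Δ=(8.9227−38.7615)/(171.3500−72.4500)=-0.3017; B=V−Δ·S=46.2749
Check: Δ(0,0)·S0 + B(0,0) = 11.5787 = V0.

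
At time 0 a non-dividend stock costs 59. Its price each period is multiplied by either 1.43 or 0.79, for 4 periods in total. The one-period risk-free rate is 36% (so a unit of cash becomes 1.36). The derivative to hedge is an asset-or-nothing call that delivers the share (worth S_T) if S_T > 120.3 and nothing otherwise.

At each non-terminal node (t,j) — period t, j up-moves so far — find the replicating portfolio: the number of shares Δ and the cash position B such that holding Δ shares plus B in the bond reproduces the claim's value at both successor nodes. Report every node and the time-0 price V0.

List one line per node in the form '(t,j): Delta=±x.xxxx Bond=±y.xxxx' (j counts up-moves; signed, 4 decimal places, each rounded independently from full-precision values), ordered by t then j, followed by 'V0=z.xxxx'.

(0,0): Delta=1.1947 Bond=-12.7999
(1,0): Delta=1.9595 Bond=-53.0527
(1,1): Delta=1.1428 Bond=-13.0305
(2,0): Delta=0.0000 Bond=0.0000
(2,1): Delta=2.0924 Bond=-81.0124
(2,2): Delta=1.0784 Bond=-9.9489
(3,0): Delta=0.0000 Bond=0.0000
(3,1): Delta=0.0000 Bond=0.0000
(3,2): Delta=2.2344 Bond=-123.7073
(3,3): Delta=1.0000 Bond=0.0000
V0=57.6892

The replicating-portfolio and risk-neutral prices coincide; use p* = (1.36−0.79)/(1.43−0.79) = 0.8906 for the latter.
Payoff layer (t=4): V(4,0)=0.0000, V(4,1)=0.0000, V(4,2)=0.0000, V(4,3)=136.2973, V(4,4)=246.7153
  t=3,j=0: stock 29.0893 → up 41.5977 (V=0.0000), down 22.9805 (V=0.0000). Price 0.0000; hedge Δ=0.0000, bond B=0.0000.
  t=3,j=1: stock 52.6553 → up 75.2971 (V=0.0000), down 41.5977 (V=0.0000). Price 0.0000; hedge Δ=0.0000, bond B=0.0000.
  t=3,j=2: stock 95.3128 → up 136.2973 (V=136.2973), down 75.2971 (V=0.0000). Price 89.2572; hedge Δ=2.2344, bond B=-123.7073.
  t=3,j=3: stock 172.5282 → up 246.7153 (V=246.7153), down 136.2973 (V=136.2973). Price 172.5282; hedge Δ=1.0000, bond B=0.0000.
  t=2,j=0: stock 36.8219 → up 52.6553 (V=0.0000), down 29.0893 (V=0.0000). Price 0.0000; hedge Δ=0.0000, bond B=0.0000.
  t=2,j=1: stock 66.6523 → up 95.3128 (V=89.2572), down 52.6553 (V=0.0000). Price 58.4520; hedge Δ=2.0924, bond B=-81.0124.
  t=2,j=2: stock 120.6491 → up 172.5282 (V=172.5282), down 95.3128 (V=89.2572). Price 120.1621; hedge Δ=1.0784, bond B=-9.9489.
  t=1,j=0: stock 46.6100 → up 66.6523 (V=58.4520), down 36.8219 (V=0.0000). Price 38.2785; hedge Δ=1.9595, bond B=-53.0527.
  t=1,j=1: stock 84.3700 → up 120.6491 (V=120.1621), down 66.6523 (V=58.4520). Price 83.3916; hedge Δ=1.1428, bond B=-13.0305.
  t=0,j=0: stock 59.0000 → up 84.3700 (V=83.3916), down 46.6100 (V=38.2785). Price 57.6892; hedge Δ=1.1947, bond B=-12.7999.
Root portfolio cost Δ·59+B reproduces V0=57.6892.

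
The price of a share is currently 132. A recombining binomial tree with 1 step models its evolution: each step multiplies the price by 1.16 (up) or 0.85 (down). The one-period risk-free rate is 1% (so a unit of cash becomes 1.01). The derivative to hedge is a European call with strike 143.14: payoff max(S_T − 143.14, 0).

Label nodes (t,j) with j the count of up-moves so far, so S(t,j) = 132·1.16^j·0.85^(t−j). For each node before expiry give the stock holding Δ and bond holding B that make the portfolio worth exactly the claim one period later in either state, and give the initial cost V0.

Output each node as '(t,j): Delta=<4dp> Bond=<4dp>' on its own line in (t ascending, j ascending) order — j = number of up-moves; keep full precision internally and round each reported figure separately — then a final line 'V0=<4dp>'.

(0,0): Delta=0.2439 Bond=-27.0936
V0=5.1000

Since d<R<u, set p* = (R−d)/(u−d) = 0.5161; price each node as the discounted p*-expectation of its children.
Terminal values V(1,·): V(1,0)=0.0000, V(1,1)=9.9800
(0,0): S=132.0000. Δ = (V_up−V_dn)/(S_up−S_dn) = (9.9800−0.0000)/(153.1200−112.2000) = 0.2439. V = [p*·9.9800 + (1−p*)·0.0000]/1.01 = 5.1000. B = V − Δ·S = -27.0936.
The time-0 hedge costs 5.1000, which is the no-arbitrage price.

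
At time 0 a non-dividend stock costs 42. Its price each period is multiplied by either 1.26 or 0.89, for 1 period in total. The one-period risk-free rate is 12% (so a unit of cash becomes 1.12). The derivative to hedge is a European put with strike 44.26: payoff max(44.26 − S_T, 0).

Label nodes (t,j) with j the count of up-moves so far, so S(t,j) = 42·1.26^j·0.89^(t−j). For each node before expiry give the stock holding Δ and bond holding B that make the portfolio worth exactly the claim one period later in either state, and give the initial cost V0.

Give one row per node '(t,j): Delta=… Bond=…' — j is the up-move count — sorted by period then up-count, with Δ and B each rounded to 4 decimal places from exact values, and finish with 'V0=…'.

The replicating-portfolio and risk-neutral prices coincide; use p* = (1.12−0.89)/(1.26−0.89) = 0.6216 for the latter.
Terminal values V(1,·): V(1,0)=6.8800, V(1,1)=0.0000
  t=0,j=0: stock 42.0000 → up 52.9200 (V=0.0000), down 37.3800 (V=6.8800). Price 2.3243; hedge Δ=-0.4427, bond B=20.9189.
The time-0 hedge costs 2.3243, which is the no-arbitrage price.

(0,0): Delta=-0.4427 Bond=20.9189
V0=2.3243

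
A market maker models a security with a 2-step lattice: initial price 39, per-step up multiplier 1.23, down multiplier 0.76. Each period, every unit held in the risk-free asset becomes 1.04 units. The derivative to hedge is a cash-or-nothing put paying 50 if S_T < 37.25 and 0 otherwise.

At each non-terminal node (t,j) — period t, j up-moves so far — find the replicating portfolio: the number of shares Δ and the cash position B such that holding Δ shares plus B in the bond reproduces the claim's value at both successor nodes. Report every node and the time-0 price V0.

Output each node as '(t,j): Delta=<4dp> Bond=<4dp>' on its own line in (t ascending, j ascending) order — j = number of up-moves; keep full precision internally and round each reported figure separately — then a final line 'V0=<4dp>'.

(0,0): Delta=-1.5626 Bond=90.7605
(1,0): Delta=0.0000 Bond=48.0769
(1,1): Delta=-2.2177 Bond=125.8183
V0=29.8210

Under the risk-neutral measure, an up-move has probability p* = (R−d)/(u−d) = 0.5957 and values discount at R = 1.04.
Payoff layer (t=2): V(2,0)=50.0000, V(2,1)=50.0000, V(2,2)=0.0000
Node (1,0) S=29.6400: V=(p*·50.0000+(1−p*)·50.0000)/1.04=48.0769; Δ=(50.0000−50.0000)/(36.4572−22.5264)=0.0000; B=V−Δ·S=48.0769
Node (1,1) S=47.9700: V=(p*·0.0000+(1−p*)·50.0000)/1.04=19.4354; Δ=(0.0000−50.0000)/(59.0031−36.4572)=-2.2177; B=V−Δ·S=125.8183
Node (0,0) S=39.0000: V=(p*·19.4354+(1−p*)·48.0769)/1.04=29.8210; Δ=(19.4354−48.0769)/(47.9700−29.6400)=-1.5626; B=V−Δ·S=90.7605
Check: Δ(0,0)·S0 + B(0,0) = 29.8210 = V0.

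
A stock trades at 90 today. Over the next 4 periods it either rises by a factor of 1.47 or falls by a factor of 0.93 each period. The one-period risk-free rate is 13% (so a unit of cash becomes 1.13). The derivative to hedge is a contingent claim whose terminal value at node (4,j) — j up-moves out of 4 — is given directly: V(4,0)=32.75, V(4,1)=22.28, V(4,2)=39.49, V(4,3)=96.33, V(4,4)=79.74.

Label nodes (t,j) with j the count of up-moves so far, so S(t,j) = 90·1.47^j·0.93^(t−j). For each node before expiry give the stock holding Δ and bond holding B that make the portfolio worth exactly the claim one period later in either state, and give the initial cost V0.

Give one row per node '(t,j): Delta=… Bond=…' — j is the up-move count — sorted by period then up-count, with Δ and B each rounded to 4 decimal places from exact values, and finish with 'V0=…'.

Under the risk-neutral measure, an up-move has probability p* = (R−d)/(u−d) = 0.3704 and values discount at R = 1.13.
Terminal payoffs: V(4,0)=32.7500, V(4,1)=22.2800, V(4,2)=39.4900, V(4,3)=96.3300, V(4,4)=79.7400
Node (3,0) S=72.3921: V=(p*·22.2800+(1−p*)·32.7500)/1.13=25.5506; Δ=(22.2800−32.7500)/(106.4164−67.3247)=-0.2678; B=V−Δ·S=44.9395
Node (3,1) S=114.4263: V=(p*·39.4900+(1−p*)·22.2800)/1.13=25.3576; Δ=(39.4900−22.2800)/(168.2066−106.4164)=0.2785; B=V−Δ·S=-6.5128
Node (3,2) S=180.8673: V=(p*·96.3300+(1−p*)·39.4900)/1.13=53.5769; Δ=(96.3300−39.4900)/(265.8750−168.2066)=0.5820; B=V−Δ·S=-51.6824
Node (3,3) S=285.8871: V=(p*·79.7400+(1−p*)·96.3300)/1.13=79.8102; Δ=(79.7400−96.3300)/(420.2540−265.8750)=-0.1075; B=V−Δ·S=110.5324
Node (2,0) S=77.8410: V=(p*·25.3576+(1−p*)·25.5506)/1.13=22.5479; Δ=(25.3576−25.5506)/(114.4263−72.3921)=-0.0046; B=V−Δ·S=22.9054
Node (2,1) S=123.0390: V=(p*·53.5769+(1−p*)·25.3576)/1.13=31.6895; Δ=(53.5769−25.3576)/(180.8673−114.4263)=0.4247; B=V−Δ·S=-20.5684
Node (2,2) S=194.4810: V=(p*·79.8102+(1−p*)·53.5769)/1.13=56.0114; Δ=(79.8102−53.5769)/(285.8871−180.8673)=0.2498; B=V−Δ·S=7.4311
Node (1,0) S=83.7000: V=(p*·31.6895+(1−p*)·22.5479)/1.13=22.9502; Δ=(31.6895−22.5479)/(123.0390−77.8410)=0.2023; B=V−Δ·S=6.0212
Node (1,1) S=132.3000: V=(p*·56.0114+(1−p*)·31.6895)/1.13=36.0156; Δ=(56.0114−31.6895)/(194.4810−123.0390)=0.3404; B=V−Δ·S=-9.0249
Node (0,0) S=90.0000: V=(p*·36.0156+(1−p*)·22.9502)/1.13=24.5922; Δ=(36.0156−22.9502)/(132.3000−83.7000)=0.2688; B=V−Δ·S=0.3970
Check: Δ(0,0)·S0 + B(0,0) = 24.5922 = V0.

(0,0): Delta=0.2688 Bond=0.3970
(1,0): Delta=0.2023 Bond=6.0212
(1,1): Delta=0.3404 Bond=-9.0249
(2,0): Delta=-0.0046 Bond=22.9054
(2,1): Delta=0.4247 Bond=-20.5684
(2,2): Delta=0.2498 Bond=7.4311
(3,0): Delta=-0.2678 Bond=44.9395
(3,1): Delta=0.2785 Bond=-6.5128
(3,2): Delta=0.5820 Bond=-51.6824
(3,3): Delta=-0.1075 Bond=110.5324
V0=24.5922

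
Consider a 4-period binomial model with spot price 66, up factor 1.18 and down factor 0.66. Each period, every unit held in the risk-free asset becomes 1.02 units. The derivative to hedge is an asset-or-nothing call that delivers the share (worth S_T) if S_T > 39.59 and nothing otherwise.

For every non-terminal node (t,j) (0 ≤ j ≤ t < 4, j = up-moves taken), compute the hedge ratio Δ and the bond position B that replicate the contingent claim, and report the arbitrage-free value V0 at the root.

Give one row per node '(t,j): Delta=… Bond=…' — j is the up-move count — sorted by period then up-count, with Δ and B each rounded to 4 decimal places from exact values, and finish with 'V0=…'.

(0,0): Delta=1.1130 Bond=-9.2297
(1,0): Delta=1.3651 Bond=-20.3977
(1,1): Delta=1.0503 Bond=-4.5328
(2,0): Delta=1.8174 Bond=-33.8092
(2,1): Delta=1.2527 Bond=-15.0263
(2,2): Delta=1.0000 Bond=0.0000
(3,0): Delta=0.0000 Bond=0.0000
(3,1): Delta=2.2692 Bond=-49.8123
(3,2): Delta=1.0000 Bond=0.0000
(3,3): Delta=1.0000 Bond=0.0000
V0=64.2276

Under the risk-neutral measure, an up-move has probability p* = (R−d)/(u−d) = 0.6923 and values discount at R = 1.02.
Terminal values V(4,·): V(4,0)=0.0000, V(4,1)=0.0000, V(4,2)=40.0309, V(4,3)=71.5705, V(4,4)=127.9593
  t=3,j=0: stock 18.9747 → up 22.3902 (V=0.0000), down 12.5233 (V=0.0000). Price 0.0000; hedge Δ=0.0000, bond B=0.0000.
  t=3,j=1: stock 33.9245 → up 40.0309 (V=40.0309), down 22.3902 (V=0.0000). Price 27.1703; hedge Δ=2.2692, bond B=-49.8123.
  t=3,j=2: stock 60.6529 → up 71.5705 (V=71.5705), down 40.0309 (V=40.0309). Price 60.6529; hedge Δ=1.0000, bond B=0.0000.
  t=3,j=3: stock 108.4401 → up 127.9593 (V=127.9593), down 71.5705 (V=71.5705). Price 108.4401; hedge Δ=1.0000, bond B=0.0000.
  t=2,j=0: stock 28.7496 → up 33.9245 (V=27.1703), down 18.9747 (V=0.0000). Price 18.4414; hedge Δ=1.8174, bond B=-33.8092.
  t=2,j=1: stock 51.4008 → up 60.6529 (V=60.6529), down 33.9245 (V=27.1703). Price 49.3633; hedge Δ=1.2527, bond B=-15.0263.
  t=2,j=2: stock 91.8984 → up 108.4401 (V=108.4401), down 60.6529 (V=60.6529). Price 91.8984; hedge Δ=1.0000, bond B=0.0000.
  t=1,j=0: stock 43.5600 → up 51.4008 (V=49.3633), down 28.7496 (V=18.4414). Price 39.0675; hedge Δ=1.3651, bond B=-20.3977.
  t=1,j=1: stock 77.8800 → up 91.8984 (V=91.8984), down 51.4008 (V=49.3633). Price 77.2654; hedge Δ=1.0503, bond B=-4.5328.
  t=0,j=0: stock 66.0000 → up 77.8800 (V=77.2654), down 43.5600 (V=39.0675). Price 64.2276; hedge Δ=1.1130, bond B=-9.2297.
Check: Δ(0,0)·S0 + B(0,0) = 64.2276 = V0.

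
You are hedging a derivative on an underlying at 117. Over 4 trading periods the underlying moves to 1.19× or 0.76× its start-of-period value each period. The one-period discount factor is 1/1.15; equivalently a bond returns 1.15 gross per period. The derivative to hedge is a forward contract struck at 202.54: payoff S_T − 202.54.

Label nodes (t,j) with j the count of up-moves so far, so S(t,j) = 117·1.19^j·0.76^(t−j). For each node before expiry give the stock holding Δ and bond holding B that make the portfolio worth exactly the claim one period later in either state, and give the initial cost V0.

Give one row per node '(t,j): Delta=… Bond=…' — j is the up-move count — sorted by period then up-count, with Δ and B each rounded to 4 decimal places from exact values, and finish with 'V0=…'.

(0,0): Delta=1.0000 Bond=-115.8029
(1,0): Delta=1.0000 Bond=-133.1733
(1,1): Delta=1.0000 Bond=-133.1733
(2,0): Delta=1.0000 Bond=-153.1493
(2,1): Delta=1.0000 Bond=-153.1493
(2,2): Delta=1.0000 Bond=-153.1493
(3,0): Delta=1.0000 Bond=-176.1217
(3,1): Delta=1.0000 Bond=-176.1217
(3,2): Delta=1.0000 Bond=-176.1217
(3,3): Delta=1.0000 Bond=-176.1217
V0=1.1971

Under the risk-neutral measure, an up-move has probability p* = (R−d)/(u−d) = 0.9070 and values discount at R = 1.15.
Terminal values V(4,·): V(4,0)=-163.5063, V(4,1)=-141.4214, V(4,2)=-106.8411, V(4,3)=-52.6957, V(4,4)=32.0847
(3,0): S=51.3602. Δ = (V_up−V_dn)/(S_up−S_dn) = (-141.4214−-163.5063)/(61.1186−39.0337) = 1.0000. V = [p*·-141.4214 + (1−p*)·-163.5063]/1.15 = -124.7615. B = V − Δ·S = -176.1217.
(3,1): S=80.4192. Δ = (V_up−V_dn)/(S_up−S_dn) = (-106.8411−-141.4214)/(95.6989−61.1186) = 1.0000. V = [p*·-106.8411 + (1−p*)·-141.4214]/1.15 = -95.7025. B = V − Δ·S = -176.1217.
(3,2): S=125.9196. Δ = (V_up−V_dn)/(S_up−S_dn) = (-52.6957−-106.8411)/(149.8443−95.6989) = 1.0000. V = [p*·-52.6957 + (1−p*)·-106.8411]/1.15 = -50.2021. B = V − Δ·S = -176.1217.
(3,3): S=197.1636. Δ = (V_up−V_dn)/(S_up−S_dn) = (32.0847−-52.6957)/(234.6247−149.8443) = 1.0000. V = [p*·32.0847 + (1−p*)·-52.6957]/1.15 = 21.0419. B = V − Δ·S = -176.1217.
(2,0): S=67.5792. Δ = (V_up−V_dn)/(S_up−S_dn) = (-95.7025−-124.7615)/(80.4192−51.3602) = 1.0000. V = [p*·-95.7025 + (1−p*)·-124.7615]/1.15 = -85.5701. B = V − Δ·S = -153.1493.
(2,1): S=105.8148. Δ = (V_up−V_dn)/(S_up−S_dn) = (-50.2021−-95.7025)/(125.9196−80.4192) = 1.0000. V = [p*·-50.2021 + (1−p*)·-95.7025]/1.15 = -47.3345. B = V − Δ·S = -153.1493.
(2,2): S=165.6837. Δ = (V_up−V_dn)/(S_up−S_dn) = (21.0419−-50.2021)/(197.1636−125.9196) = 1.0000. V = [p*·21.0419 + (1−p*)·-50.2021]/1.15 = 12.5344. B = V − Δ·S = -153.1493.
(1,0): S=88.9200. Δ = (V_up−V_dn)/(S_up−S_dn) = (-47.3345−-85.5701)/(105.8148−67.5792) = 1.0000. V = [p*·-47.3345 + (1−p*)·-85.5701]/1.15 = -44.2533. B = V − Δ·S = -133.1733.
(1,1): S=139.2300. Δ = (V_up−V_dn)/(S_up−S_dn) = (12.5344−-47.3345)/(165.6837−105.8148) = 1.0000. V = [p*·12.5344 + (1−p*)·-47.3345]/1.15 = 6.0567. B = V − Δ·S = -133.1733.
(0,0): S=117.0000. Δ = (V_up−V_dn)/(S_up−S_dn) = (6.0567−-44.2533)/(139.2300−88.9200) = 1.0000. V = [p*·6.0567 + (1−p*)·-44.2533]/1.15 = 1.1971. B = V − Δ·S = -115.8029.
Check: Δ(0,0)·S0 + B(0,0) = 1.1971 = V0.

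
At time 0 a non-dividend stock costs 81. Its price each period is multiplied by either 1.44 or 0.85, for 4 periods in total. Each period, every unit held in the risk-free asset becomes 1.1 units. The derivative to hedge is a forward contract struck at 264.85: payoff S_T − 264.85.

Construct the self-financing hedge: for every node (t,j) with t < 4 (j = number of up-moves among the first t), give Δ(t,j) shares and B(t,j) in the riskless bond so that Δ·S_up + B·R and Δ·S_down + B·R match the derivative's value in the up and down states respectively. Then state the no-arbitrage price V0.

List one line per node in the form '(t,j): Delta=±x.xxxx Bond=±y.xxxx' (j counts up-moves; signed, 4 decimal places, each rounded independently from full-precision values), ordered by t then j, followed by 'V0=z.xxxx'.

(0,0): Delta=1.0000 Bond=-180.8961
(1,0): Delta=1.0000 Bond=-198.9857
(1,1): Delta=1.0000 Bond=-198.9857
(2,0): Delta=1.0000 Bond=-218.8843
(2,1): Delta=1.0000 Bond=-218.8843
(2,2): Delta=1.0000 Bond=-218.8843
(3,0): Delta=1.0000 Bond=-240.7727
(3,1): Delta=1.0000 Bond=-240.7727
(3,2): Delta=1.0000 Bond=-240.7727
(3,3): Delta=1.0000 Bond=-240.7727
V0=-99.8961

The replicating-portfolio and risk-neutral prices coincide; use p* = (1.1−0.85)/(1.44−0.85) = 0.4237 for the latter.
At expiry t=4: V(4,0)=-222.5675, V(4,1)=-193.2185, V(4,2)=-143.4977, V(4,3)=-59.2650, V(4,4)=83.4352
  t=3,j=0: stock 49.7441 → up 71.6315 (V=-193.2185), down 42.2825 (V=-222.5675). Price -191.0286; hedge Δ=1.0000, bond B=-240.7727.
  t=3,j=1: stock 84.2724 → up 121.3523 (V=-143.4977), down 71.6315 (V=-193.2185). Price -156.5003; hedge Δ=1.0000, bond B=-240.7727.
  t=3,j=2: stock 142.7674 → up 205.5850 (V=-59.2650), down 121.3523 (V=-143.4977). Price -98.0054; hedge Δ=1.0000, bond B=-240.7727.
  t=3,j=3: stock 241.8647 → up 348.2852 (V=83.4352), down 205.5850 (V=-59.2650). Price 1.0920; hedge Δ=1.0000, bond B=-240.7727.
  t=2,j=0: stock 58.5225 → up 84.2724 (V=-156.5003), down 49.7441 (V=-191.0286). Price -160.3618; hedge Δ=1.0000, bond B=-218.8843.
  t=2,j=1: stock 99.1440 → up 142.7674 (V=-98.0054), down 84.2724 (V=-156.5003). Price -119.7403; hedge Δ=1.0000, bond B=-218.8843.
  t=2,j=2: stock 167.9616 → up 241.8647 (V=1.0920), down 142.7674 (V=-98.0054). Price -50.9227; hedge Δ=1.0000, bond B=-218.8843.
  t=1,j=0: stock 68.8500 → up 99.1440 (V=-119.7403), down 58.5225 (V=-160.3618). Price -130.1357; hedge Δ=1.0000, bond B=-198.9857.
  t=1,j=1: stock 116.6400 → up 167.9616 (V=-50.9227), down 99.1440 (V=-119.7403). Price -82.3457; hedge Δ=1.0000, bond B=-198.9857.
  t=0,j=0: stock 81.0000 → up 116.6400 (V=-82.3457), down 68.8500 (V=-130.1357). Price -99.8961; hedge Δ=1.0000, bond B=-180.8961.
Root portfolio cost Δ·81+B reproduces V0=-99.8961.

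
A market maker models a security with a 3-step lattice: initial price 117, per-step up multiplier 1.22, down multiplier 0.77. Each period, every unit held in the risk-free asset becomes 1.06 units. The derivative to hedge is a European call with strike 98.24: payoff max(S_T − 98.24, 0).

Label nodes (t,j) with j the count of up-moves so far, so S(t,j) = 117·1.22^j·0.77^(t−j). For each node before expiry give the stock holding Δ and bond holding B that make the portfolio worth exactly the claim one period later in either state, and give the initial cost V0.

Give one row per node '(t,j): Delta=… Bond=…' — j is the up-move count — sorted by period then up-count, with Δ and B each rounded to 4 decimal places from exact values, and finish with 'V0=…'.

(0,0): Delta=0.8279 Bond=-57.8597
(1,0): Delta=0.5376 Bond=-35.1836
(1,1): Delta=0.9289 Bond=-75.7575
(2,0): Delta=0.0000 Bond=0.0000
(2,1): Delta=0.7248 Bond=-57.8710
(2,2): Delta=1.0000 Bond=-92.6792
V0=39.0004

Risk-neutral probability p* = (R−d)/(u−d) = (1.06−0.77)/(1.22−0.77) = 0.6444.
Terminal payoffs: V(3,0)=0.0000, V(3,1)=0.0000, V(3,2)=35.8500, V(3,3)=114.2142
  t=2,j=0: stock 69.3693 → up 84.6305 (V=0.0000), down 53.4144 (V=0.0000). Price 0.0000; hedge Δ=0.0000, bond B=0.0000.
  t=2,j=1: stock 109.9098 → up 134.0900 (V=35.8500), down 84.6305 (V=0.0000). Price 21.7956; hedge Δ=0.7248, bond B=-57.8710.
  t=2,j=2: stock 174.1428 → up 212.4542 (V=114.2142), down 134.0900 (V=35.8500). Price 81.4636; hedge Δ=1.0000, bond B=-92.6792.
  t=1,j=0: stock 90.0900 → up 109.9098 (V=21.7956), down 69.3693 (V=0.0000). Price 13.2510; hedge Δ=0.5376, bond B=-35.1836.
  t=1,j=1: stock 142.7400 → up 174.1428 (V=81.4636), down 109.9098 (V=21.7956). Price 56.8380; hedge Δ=0.9289, bond B=-75.7575.
  t=0,j=0: stock 117.0000 → up 142.7400 (V=56.8380), down 90.0900 (V=13.2510). Price 39.0004; hedge Δ=0.8279, bond B=-57.8597.
Self-financing check: at every node Δ·S+B equals the discounted successor values.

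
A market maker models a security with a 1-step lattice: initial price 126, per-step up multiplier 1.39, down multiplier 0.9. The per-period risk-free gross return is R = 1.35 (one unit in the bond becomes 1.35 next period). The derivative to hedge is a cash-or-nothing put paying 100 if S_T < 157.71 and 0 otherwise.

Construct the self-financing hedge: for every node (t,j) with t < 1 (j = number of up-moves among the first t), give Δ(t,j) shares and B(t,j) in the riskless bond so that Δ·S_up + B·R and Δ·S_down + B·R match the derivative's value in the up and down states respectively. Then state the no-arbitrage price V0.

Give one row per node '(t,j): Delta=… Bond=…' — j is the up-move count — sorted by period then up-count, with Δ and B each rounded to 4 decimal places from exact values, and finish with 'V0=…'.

Under the risk-neutral measure, an up-move has probability p* = (R−d)/(u−d) = 0.9184 and values discount at R = 1.35.
Terminal values V(1,·): V(1,0)=100.0000, V(1,1)=0.0000
(0,0): S=126.0000. Δ = (V_up−V_dn)/(S_up−S_dn) = (0.0000−100.0000)/(175.1400−113.4000) = -1.6197. V = [p*·0.0000 + (1−p*)·100.0000]/1.35 = 6.0469. B = V − Δ·S = 210.1285.
Self-financing check: at every node Δ·S+B equals the discounted successor values.

(0,0): Delta=-1.6197 Bond=210.1285
V0=6.0469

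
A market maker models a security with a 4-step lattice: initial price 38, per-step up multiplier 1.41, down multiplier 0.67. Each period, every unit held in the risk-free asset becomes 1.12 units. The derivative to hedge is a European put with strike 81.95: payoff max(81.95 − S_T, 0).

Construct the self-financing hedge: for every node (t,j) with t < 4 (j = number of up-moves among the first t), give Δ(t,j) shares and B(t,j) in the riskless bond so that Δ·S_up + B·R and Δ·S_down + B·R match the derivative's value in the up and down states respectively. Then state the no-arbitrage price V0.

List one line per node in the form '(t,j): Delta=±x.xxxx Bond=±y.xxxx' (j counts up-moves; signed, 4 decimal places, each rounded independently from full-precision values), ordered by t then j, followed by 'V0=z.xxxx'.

(0,0): Delta=-0.6115 Bond=43.2500
(1,0): Delta=-1.0000 Bond=58.3304
(1,1): Delta=-0.4926 Bond=42.0662
(2,0): Delta=-1.0000 Bond=65.3300
(2,1): Delta=-1.0000 Bond=65.3300
(2,2): Delta=-0.3372 Bond=35.3751
(3,0): Delta=-1.0000 Bond=73.1696
(3,1): Delta=-1.0000 Bond=73.1696
(3,2): Delta=-1.0000 Bond=73.1696
(3,3): Delta=-0.1342 Bond=17.9993
V0=20.0118

The replicating-portfolio and risk-neutral prices coincide; use p* = (1.12−0.67)/(1.41−0.67) = 0.6081 for the latter.
Terminal payoffs: V(4,0)=74.2926, V(4,1)=65.8351, V(4,2)=48.0366, V(4,3)=10.5800, V(4,4)=0.0000
(3,0): S=11.4290. Δ = (V_up−V_dn)/(S_up−S_dn) = (65.8351−74.2926)/(16.1149−7.6574) = -1.0000. V = [p*·65.8351 + (1−p*)·74.2926]/1.12 = 61.7406. B = V − Δ·S = 73.1696.
(3,1): S=24.0521. Δ = (V_up−V_dn)/(S_up−S_dn) = (48.0366−65.8351)/(33.9134−16.1149) = -1.0000. V = [p*·48.0366 + (1−p*)·65.8351]/1.12 = 49.1176. B = V − Δ·S = 73.1696.
(3,2): S=50.6170. Δ = (V_up−V_dn)/(S_up−S_dn) = (10.5800−48.0366)/(71.3700−33.9134) = -1.0000. V = [p*·10.5800 + (1−p*)·48.0366]/1.12 = 22.5526. B = V − Δ·S = 73.1696.
(3,3): S=106.5224. Δ = (V_up−V_dn)/(S_up−S_dn) = (0.0000−10.5800)/(150.1966−71.3700) = -0.1342. V = [p*·0.0000 + (1−p*)·10.5800]/1.12 = 3.7020. B = V − Δ·S = 17.9993.
(2,0): S=17.0582. Δ = (V_up−V_dn)/(S_up−S_dn) = (49.1176−61.7406)/(24.0521−11.4290) = -1.0000. V = [p*·49.1176 + (1−p*)·61.7406]/1.12 = 48.2718. B = V − Δ·S = 65.3300.
(2,1): S=35.8986. Δ = (V_up−V_dn)/(S_up−S_dn) = (22.5526−49.1176)/(50.6170−24.0521) = -1.0000. V = [p*·22.5526 + (1−p*)·49.1176]/1.12 = 29.4314. B = V − Δ·S = 65.3300.
(2,2): S=75.5478. Δ = (V_up−V_dn)/(S_up−S_dn) = (3.7020−22.5526)/(106.5224−50.6170) = -0.3372. V = [p*·3.7020 + (1−p*)·22.5526]/1.12 = 9.9012. B = V − Δ·S = 35.3751.
(1,0): S=25.4600. Δ = (V_up−V_dn)/(S_up−S_dn) = (29.4314−48.2718)/(35.8986−17.0582) = -1.0000. V = [p*·29.4314 + (1−p*)·48.2718]/1.12 = 32.8704. B = V − Δ·S = 58.3304.
(1,1): S=53.5800. Δ = (V_up−V_dn)/(S_up−S_dn) = (9.9012−29.4314)/(75.5478−35.8986) = -0.4926. V = [p*·9.9012 + (1−p*)·29.4314]/1.12 = 15.6741. B = V − Δ·S = 42.0662.
(0,0): S=38.0000. Δ = (V_up−V_dn)/(S_up−S_dn) = (15.6741−32.8704)/(53.5800−25.4600) = -0.6115. V = [p*·15.6741 + (1−p*)·32.8704]/1.12 = 20.0118. B = V − Δ·S = 43.2500.
Check: Δ(0,0)·S0 + B(0,0) = 20.0118 = V0.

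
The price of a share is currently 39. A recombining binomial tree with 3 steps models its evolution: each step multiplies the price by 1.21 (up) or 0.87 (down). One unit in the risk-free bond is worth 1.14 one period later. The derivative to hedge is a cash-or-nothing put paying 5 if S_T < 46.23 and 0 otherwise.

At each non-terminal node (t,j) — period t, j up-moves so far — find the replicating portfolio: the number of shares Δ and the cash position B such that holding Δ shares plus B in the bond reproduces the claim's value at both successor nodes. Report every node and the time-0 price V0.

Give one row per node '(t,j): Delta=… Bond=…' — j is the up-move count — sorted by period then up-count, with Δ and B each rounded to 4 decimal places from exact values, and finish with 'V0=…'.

Risk-neutral probability p* = (R−d)/(u−d) = (1.14−0.87)/(1.21−0.87) = 0.7941.
At expiry t=3: V(3,0)=5.0000, V(3,1)=5.0000, V(3,2)=0.0000, V(3,3)=0.0000
(2,0): S=29.5191. Δ = (V_up−V_dn)/(S_up−S_dn) = (5.0000−5.0000)/(35.7181−25.6816) = 0.0000. V = [p*·5.0000 + (1−p*)·5.0000]/1.14 = 4.3860. B = V − Δ·S = 4.3860.
(2,1): S=41.0553. Δ = (V_up−V_dn)/(S_up−S_dn) = (0.0000−5.0000)/(49.6769−35.7181) = -0.3582. V = [p*·0.0000 + (1−p*)·5.0000]/1.14 = 0.9030. B = V − Δ·S = 15.6089.
(2,2): S=57.0999. Δ = (V_up−V_dn)/(S_up−S_dn) = (0.0000−0.0000)/(69.0909−49.6769) = 0.0000. V = [p*·0.0000 + (1−p*)·0.0000]/1.14 = 0.0000. B = V − Δ·S = 0.0000.
(1,0): S=33.9300. Δ = (V_up−V_dn)/(S_up−S_dn) = (0.9030−4.3860)/(41.0553−29.5191) = -0.3019. V = [p*·0.9030 + (1−p*)·4.3860]/1.14 = 1.4211. B = V − Δ·S = 11.6652.
(1,1): S=47.1900. Δ = (V_up−V_dn)/(S_up−S_dn) = (0.0000−0.9030)/(57.0999−41.0553) = -0.0563. V = [p*·0.0000 + (1−p*)·0.9030]/1.14 = 0.1631. B = V − Δ·S = 2.8189.
(0,0): S=39.0000. Δ = (V_up−V_dn)/(S_up−S_dn) = (0.1631−1.4211)/(47.1900−33.9300) = -0.0949. V = [p*·0.1631 + (1−p*)·1.4211]/1.14 = 0.3703. B = V − Δ·S = 4.0704.
The time-0 hedge costs 0.3703, which is the no-arbitrage price.

(0,0): Delta=-0.0949 Bond=4.0704
(1,0): Delta=-0.3019 Bond=11.6652
(1,1): Delta=-0.0563 Bond=2.8189
(2,0): Delta=0.0000 Bond=4.3860
(2,1): Delta=-0.3582 Bond=15.6089
(2,2): Delta=0.0000 Bond=0.0000
V0=0.3703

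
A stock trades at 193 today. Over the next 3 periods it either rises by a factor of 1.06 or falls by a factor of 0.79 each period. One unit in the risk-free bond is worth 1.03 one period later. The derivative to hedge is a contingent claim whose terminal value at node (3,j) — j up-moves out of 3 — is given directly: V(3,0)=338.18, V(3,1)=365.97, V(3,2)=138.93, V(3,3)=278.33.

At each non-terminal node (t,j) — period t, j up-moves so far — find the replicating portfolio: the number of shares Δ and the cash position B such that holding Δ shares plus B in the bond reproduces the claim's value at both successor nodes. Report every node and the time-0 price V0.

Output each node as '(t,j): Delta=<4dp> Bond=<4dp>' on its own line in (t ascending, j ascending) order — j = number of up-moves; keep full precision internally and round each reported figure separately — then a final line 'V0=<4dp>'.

Risk-neutral probability p* = (R−d)/(u−d) = (1.03−0.79)/(1.06−0.79) = 0.8889.
At expiry t=3: V(3,0)=338.1800, V(3,1)=365.9700, V(3,2)=138.9300, V(3,3)=278.3300
Node (2,0) S=120.4513: V=(p*·365.9700+(1−p*)·338.1800)/1.03=352.3128; Δ=(365.9700−338.1800)/(127.6784−95.1565)=0.8545; B=V−Δ·S=249.3869
Node (2,1) S=161.6182: V=(p*·138.9300+(1−p*)·365.9700)/1.03=159.3754; Δ=(138.9300−365.9700)/(171.3153−127.6784)=-5.2029; B=V−Δ·S=1000.2643
Node (2,2) S=216.8548: V=(p*·278.3300+(1−p*)·138.9300)/1.03=255.1855; Δ=(278.3300−138.9300)/(229.8661−171.3153)=2.3808; B=V−Δ·S=-261.1108
Node (1,0) S=152.4700: V=(p*·159.3754+(1−p*)·352.3128)/1.03=175.5465; Δ=(159.3754−352.3128)/(161.6182−120.4513)=-4.6867; B=V−Δ·S=890.1296
Node (1,1) S=204.5800: V=(p*·255.1855+(1−p*)·159.3754)/1.03=237.4175; Δ=(255.1855−159.3754)/(216.8548−161.6182)=1.7345; B=V−Δ·S=-117.4349
Node (0,0) S=193.0000: V=(p*·237.4175+(1−p*)·175.5465)/1.03=223.8281; Δ=(237.4175−175.5465)/(204.5800−152.4700)=1.1873; B=V−Δ·S=-5.3236
Self-financing check: at every node Δ·S+B equals the discounted successor values.

(0,0): Delta=1.1873 Bond=-5.3236
(1,0): Delta=-4.6867 Bond=890.1296
(1,1): Delta=1.7345 Bond=-117.4349
(2,0): Delta=0.8545 Bond=249.3869
(2,1): Delta=-5.2029 Bond=1000.2643
(2,2): Delta=2.3808 Bond=-261.1108
V0=223.8281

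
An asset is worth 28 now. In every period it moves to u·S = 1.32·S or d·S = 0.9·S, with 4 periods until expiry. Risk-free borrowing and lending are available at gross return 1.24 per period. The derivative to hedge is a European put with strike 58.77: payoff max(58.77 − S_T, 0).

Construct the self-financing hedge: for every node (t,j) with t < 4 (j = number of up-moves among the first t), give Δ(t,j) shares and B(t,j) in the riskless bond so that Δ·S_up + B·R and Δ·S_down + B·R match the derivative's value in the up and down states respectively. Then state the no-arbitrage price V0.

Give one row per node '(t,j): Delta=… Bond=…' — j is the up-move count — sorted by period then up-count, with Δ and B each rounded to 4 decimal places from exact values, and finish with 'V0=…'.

(0,0): Delta=-0.3792 Bond=12.2426
(1,0): Delta=-1.0000 Bond=30.8241
(1,1): Delta=-0.2796 Bond=11.5000
(2,0): Delta=-1.0000 Bond=38.2219
(2,1): Delta=-1.0000 Bond=38.2219
(2,2): Delta=-0.1641 Bond=8.6220
(3,0): Delta=-1.0000 Bond=47.3952
(3,1): Delta=-1.0000 Bond=47.3952
(3,2): Delta=-1.0000 Bond=47.3952
(3,3): Delta=-0.0300 Bond=2.0550
V0=1.6240

Since d<R<u, set p* = (R−d)/(u−d) = 0.8095; price each node as the discounted p*-expectation of its children.
Terminal payoffs: V(4,0)=40.3992, V(4,1)=31.8262, V(4,2)=19.2524, V(4,3)=0.8108, V(4,4)=0.0000
  t=3,j=0: stock 20.4120 → up 26.9438 (V=31.8262), down 18.3708 (V=40.3992). Price 26.9832; hedge Δ=-1.0000, bond B=47.3952.
  t=3,j=1: stock 29.9376 → up 39.5176 (V=19.2524), down 26.9438 (V=31.8262). Price 17.4576; hedge Δ=-1.0000, bond B=47.3952.
  t=3,j=2: stock 43.9085 → up 57.9592 (V=0.8108), down 39.5176 (V=19.2524). Price 3.4867; hedge Δ=-1.0000, bond B=47.3952.
  t=3,j=3: stock 64.3991 → up 85.0068 (V=0.0000), down 57.9592 (V=0.8108). Price 0.1245; hedge Δ=-0.0300, bond B=2.0550.
  t=2,j=0: stock 22.6800 → up 29.9376 (V=17.4576), down 20.4120 (V=26.9832). Price 15.5419; hedge Δ=-1.0000, bond B=38.2219.
  t=2,j=1: stock 33.2640 → up 43.9085 (V=3.4867), down 29.9376 (V=17.4576). Price 4.9579; hedge Δ=-1.0000, bond B=38.2219.
  t=2,j=2: stock 48.7872 → up 64.3991 (V=0.1245), down 43.9085 (V=3.4867). Price 0.6169; hedge Δ=-0.1641, bond B=8.6220.
  t=1,j=0: stock 25.2000 → up 33.2640 (V=4.9579), down 22.6800 (V=15.5419). Price 5.6241; hedge Δ=-1.0000, bond B=30.8241.
  t=1,j=1: stock 36.9600 → up 48.7872 (V=0.6169), down 33.2640 (V=4.9579). Price 1.1643; hedge Δ=-0.2796, bond B=11.5000.
  t=0,j=0: stock 28.0000 → up 36.9600 (V=1.1643), down 25.2000 (V=5.6241). Price 1.6240; hedge Δ=-0.3792, bond B=12.2426.
Root portfolio cost Δ·28+B reproduces V0=1.6240.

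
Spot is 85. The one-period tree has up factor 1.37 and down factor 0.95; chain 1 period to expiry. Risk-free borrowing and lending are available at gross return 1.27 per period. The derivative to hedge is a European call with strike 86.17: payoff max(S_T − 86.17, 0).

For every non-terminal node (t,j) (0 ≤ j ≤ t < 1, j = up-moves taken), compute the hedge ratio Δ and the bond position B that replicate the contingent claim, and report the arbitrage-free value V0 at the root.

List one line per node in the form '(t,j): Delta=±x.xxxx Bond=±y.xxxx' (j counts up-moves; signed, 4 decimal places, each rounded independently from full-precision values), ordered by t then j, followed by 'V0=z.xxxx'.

(0,0): Delta=0.8482 Bond=-53.9295
V0=18.1657

Under the risk-neutral measure, an up-move has probability p* = (R−d)/(u−d) = 0.7619 and values discount at R = 1.27.
Payoff layer (t=1): V(1,0)=0.0000, V(1,1)=30.2800
Node (0,0) S=85.0000: V=(p*·30.2800+(1−p*)·0.0000)/1.27=18.1657; Δ=(30.2800−0.0000)/(116.4500−80.7500)=0.8482; B=V−Δ·S=-53.9295
Self-financing check: at every node Δ·S+B equals the discounted successor values.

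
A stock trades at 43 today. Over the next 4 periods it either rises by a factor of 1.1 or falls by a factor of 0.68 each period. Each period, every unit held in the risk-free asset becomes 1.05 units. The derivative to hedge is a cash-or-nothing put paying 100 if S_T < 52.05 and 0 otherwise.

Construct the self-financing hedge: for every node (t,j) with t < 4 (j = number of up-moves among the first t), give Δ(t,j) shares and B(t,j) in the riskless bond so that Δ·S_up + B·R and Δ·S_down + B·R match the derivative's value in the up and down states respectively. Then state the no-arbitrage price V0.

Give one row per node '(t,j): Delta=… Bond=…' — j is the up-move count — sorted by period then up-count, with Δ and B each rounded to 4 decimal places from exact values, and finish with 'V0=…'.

The replicating-portfolio and risk-neutral prices coincide; use p* = (1.05−0.68)/(1.1−0.68) = 0.8810 for the latter.
Terminal values V(4,·): V(4,0)=100.0000, V(4,1)=100.0000, V(4,2)=100.0000, V(4,3)=100.0000, V(4,4)=0.0000
Node (3,0) S=13.5206: V=(p*·100.0000+(1−p*)·100.0000)/1.05=95.2381; Δ=(100.0000−100.0000)/(14.8726−9.1940)=0.0000; B=V−Δ·S=95.2381
Node (3,1) S=21.8715: V=(p*·100.0000+(1−p*)·100.0000)/1.05=95.2381; Δ=(100.0000−100.0000)/(24.0587−14.8726)=0.0000; B=V−Δ·S=95.2381
Node (3,2) S=35.3804: V=(p*·100.0000+(1−p*)·100.0000)/1.05=95.2381; Δ=(100.0000−100.0000)/(38.9184−24.0587)=0.0000; B=V−Δ·S=95.2381
Node (3,3) S=57.2330: V=(p*·0.0000+(1−p*)·100.0000)/1.05=11.3379; Δ=(0.0000−100.0000)/(62.9563−38.9184)=-4.1601; B=V−Δ·S=249.4331
Node (2,0) S=19.8832: V=(p*·95.2381+(1−p*)·95.2381)/1.05=90.7029; Δ=(95.2381−95.2381)/(21.8715−13.5206)=0.0000; B=V−Δ·S=90.7029
Node (2,1) S=32.1640: V=(p*·95.2381+(1−p*)·95.2381)/1.05=90.7029; Δ=(95.2381−95.2381)/(35.3804−21.8715)=0.0000; B=V−Δ·S=90.7029
Node (2,2) S=52.0300: V=(p*·11.3379+(1−p*)·95.2381)/1.05=20.3105; Δ=(11.3379−95.2381)/(57.2330−35.3804)=-3.8394; B=V−Δ·S=220.0729
Node (1,0) S=29.2400: V=(p*·90.7029+(1−p*)·90.7029)/1.05=86.3838; Δ=(90.7029−90.7029)/(32.1640−19.8832)=0.0000; B=V−Δ·S=86.3838
Node (1,1) S=47.3000: V=(p*·20.3105+(1−p*)·90.7029)/1.05=27.3243; Δ=(20.3105−90.7029)/(52.0300−32.1640)=-3.5434; B=V−Δ·S=194.9255
Node (0,0) S=43.0000: V=(p*·27.3243+(1−p*)·86.3838)/1.05=32.7192; Δ=(27.3243−86.3838)/(47.3000−29.2400)=-3.2702; B=V−Δ·S=173.3370
The time-0 hedge costs 32.7192, which is the no-arbitrage price.

(0,0): Delta=-3.2702 Bond=173.3370
(1,0): Delta=0.0000 Bond=86.3838
(1,1): Delta=-3.5434 Bond=194.9255
(2,0): Delta=0.0000 Bond=90.7029
(2,1): Delta=0.0000 Bond=90.7029
(2,2): Delta=-3.8394 Bond=220.0729
(3,0): Delta=0.0000 Bond=95.2381
(3,1): Delta=0.0000 Bond=95.2381
(3,2): Delta=0.0000 Bond=95.2381
(3,3): Delta=-4.1601 Bond=249.4331
V0=32.7192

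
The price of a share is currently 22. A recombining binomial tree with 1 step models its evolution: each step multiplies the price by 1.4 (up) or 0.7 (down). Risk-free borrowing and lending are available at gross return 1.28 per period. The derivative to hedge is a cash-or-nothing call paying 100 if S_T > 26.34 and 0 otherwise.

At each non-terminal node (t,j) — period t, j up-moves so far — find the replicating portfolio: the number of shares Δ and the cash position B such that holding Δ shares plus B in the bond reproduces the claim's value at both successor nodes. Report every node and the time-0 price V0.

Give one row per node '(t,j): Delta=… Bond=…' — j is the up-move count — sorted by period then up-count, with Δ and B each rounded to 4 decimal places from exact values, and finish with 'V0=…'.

(0,0): Delta=6.4935 Bond=-78.1250
V0=64.7321

No-arbitrage ⇒ martingale measure with p* = (R−d)/(u−d) = 0.8286.
Payoff layer (t=1): V(1,0)=0.0000, V(1,1)=100.0000
  t=0,j=0: stock 22.0000 → up 30.8000 (V=100.0000), down 15.4000 (V=0.0000). Price 64.7321; hedge Δ=6.4935, bond B=-78.1250.
Each (Δ,B) replicates both successor values, so the strategy is self-financing and V0 is arbitrage-free.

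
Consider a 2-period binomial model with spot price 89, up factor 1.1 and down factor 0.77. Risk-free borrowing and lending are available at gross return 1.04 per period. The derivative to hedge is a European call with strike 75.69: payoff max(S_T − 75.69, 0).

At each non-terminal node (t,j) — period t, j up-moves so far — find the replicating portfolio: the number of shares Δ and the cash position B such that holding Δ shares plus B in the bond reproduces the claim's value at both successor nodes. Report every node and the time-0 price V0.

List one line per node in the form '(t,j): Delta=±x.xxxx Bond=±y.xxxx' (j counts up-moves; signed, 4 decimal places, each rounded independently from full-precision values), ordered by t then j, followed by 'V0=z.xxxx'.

(0,0): Delta=0.8572 Bond=-56.4820
(1,0): Delta=0.0000 Bond=0.0000
(1,1): Delta=0.9905 Bond=-71.7949
V0=19.8054

No-arbitrage ⇒ martingale measure with p* = (R−d)/(u−d) = 0.8182.
Terminal values V(2,·): V(2,0)=0.0000, V(2,1)=0.0000, V(2,2)=32.0000
  t=1,j=0: stock 68.5300 → up 75.3830 (V=0.0000), down 52.7681 (V=0.0000). Price 0.0000; hedge Δ=0.0000, bond B=0.0000.
  t=1,j=1: stock 97.9000 → up 107.6900 (V=32.0000), down 75.3830 (V=0.0000). Price 25.1748; hedge Δ=0.9905, bond B=-71.7949.
  t=0,j=0: stock 89.0000 → up 97.9000 (V=25.1748), down 68.5300 (V=0.0000). Price 19.8054; hedge Δ=0.8572, bond B=-56.4820.
Self-financing check: at every node Δ·S+B equals the discounted successor values.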